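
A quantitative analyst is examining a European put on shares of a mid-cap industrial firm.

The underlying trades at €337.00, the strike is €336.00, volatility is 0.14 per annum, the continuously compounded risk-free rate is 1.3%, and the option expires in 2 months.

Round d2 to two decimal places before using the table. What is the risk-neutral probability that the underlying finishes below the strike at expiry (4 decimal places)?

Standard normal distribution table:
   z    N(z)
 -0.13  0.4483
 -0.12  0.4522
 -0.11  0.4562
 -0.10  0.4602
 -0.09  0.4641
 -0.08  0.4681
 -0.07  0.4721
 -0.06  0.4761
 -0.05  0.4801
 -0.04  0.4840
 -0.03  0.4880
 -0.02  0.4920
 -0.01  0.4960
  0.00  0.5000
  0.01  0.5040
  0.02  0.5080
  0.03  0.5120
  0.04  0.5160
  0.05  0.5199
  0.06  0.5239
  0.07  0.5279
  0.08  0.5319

T = 0.1667;  σ√T = 0.0572
d₁ = [ln(337/336) + (0.013 + 0.14²/2)·0.1667] / 0.0572 = [0.0030 + 0.0038] / 0.0572 = 0.1185 which rounds to 0.12
d₂ = d₁ − σ√T = 0.1185 − 0.0572 = 0.0613 which rounds to 0.06
Pr(exercise) under Q = N(−d₂) = N(-0.06) = 0.4761

0.4761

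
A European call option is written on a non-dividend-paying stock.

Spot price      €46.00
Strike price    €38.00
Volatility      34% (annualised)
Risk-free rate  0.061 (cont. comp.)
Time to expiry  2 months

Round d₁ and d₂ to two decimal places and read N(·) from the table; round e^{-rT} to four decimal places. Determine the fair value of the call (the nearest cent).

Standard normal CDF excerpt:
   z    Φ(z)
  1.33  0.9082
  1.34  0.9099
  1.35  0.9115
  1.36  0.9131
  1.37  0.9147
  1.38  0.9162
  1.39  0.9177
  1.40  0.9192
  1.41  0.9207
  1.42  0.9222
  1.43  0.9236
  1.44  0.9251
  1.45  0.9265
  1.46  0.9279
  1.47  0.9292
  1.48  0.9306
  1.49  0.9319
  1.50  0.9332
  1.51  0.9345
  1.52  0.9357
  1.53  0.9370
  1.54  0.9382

T = 0.1667;  σ√T = 0.1388
d₁ = [ln(46/38) + (0.061 + ½·0.34²)·0.1667] / (σ√T) = (0.1911 + 0.0198) / 0.1388 = 1.5191 ⇒ 1.52
d₂ = 1.5191 − 0.1388 = 1.3803 ⇒ 1.38
e^(−rT) = e^(−0.061·0.1667) = 0.9899
C = 46·N(1.52) − 38·0.9899·N(1.38) = 46·0.9357 − 38·0.9899·0.9162 = 43.0422 − 34.4640 = 8.5782

€8.58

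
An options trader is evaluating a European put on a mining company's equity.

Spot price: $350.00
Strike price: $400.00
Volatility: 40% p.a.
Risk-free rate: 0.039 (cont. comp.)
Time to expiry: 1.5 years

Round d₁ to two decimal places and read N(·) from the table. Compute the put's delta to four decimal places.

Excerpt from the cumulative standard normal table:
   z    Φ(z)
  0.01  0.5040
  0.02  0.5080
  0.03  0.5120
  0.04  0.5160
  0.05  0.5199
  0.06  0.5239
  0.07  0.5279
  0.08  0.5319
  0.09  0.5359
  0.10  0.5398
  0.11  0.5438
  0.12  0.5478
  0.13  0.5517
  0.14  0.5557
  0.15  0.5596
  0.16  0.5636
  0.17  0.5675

-0.4641

σ√T = 0.4 × 1.2247 = 0.4899
ln(S/K) + (r + σ²/2)T = ln(350/400) + (0.039 + 0.4²/2)·1.5 = -0.1335 + 0.1785 = 0.0450
d₁ = 0.0450 / 0.4899 = 0.0918 which rounds to 0.09
N(d₁) = N(0.09) = 0.5359
Δ_put = N(d₁) − 1 = 0.5359 − 1 = -0.4641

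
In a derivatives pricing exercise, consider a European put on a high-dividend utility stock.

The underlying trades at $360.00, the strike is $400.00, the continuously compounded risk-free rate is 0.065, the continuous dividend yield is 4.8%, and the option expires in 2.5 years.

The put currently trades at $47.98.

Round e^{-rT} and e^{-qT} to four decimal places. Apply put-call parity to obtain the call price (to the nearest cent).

$27.26

exp(−qT) = exp(−0.048·2.5) = 0.8869;  exp(−rT) = exp(−0.065·2.5) = 0.8500
Put-call parity: C − P = S·e^(−qT) − K·e^(−rT) = 360·0.8869 − 400·0.8500 = 319.2840 − 340.0000 = -20.7160
C = P + (C − P) = 47.98 + (-20.7160) = 27.2640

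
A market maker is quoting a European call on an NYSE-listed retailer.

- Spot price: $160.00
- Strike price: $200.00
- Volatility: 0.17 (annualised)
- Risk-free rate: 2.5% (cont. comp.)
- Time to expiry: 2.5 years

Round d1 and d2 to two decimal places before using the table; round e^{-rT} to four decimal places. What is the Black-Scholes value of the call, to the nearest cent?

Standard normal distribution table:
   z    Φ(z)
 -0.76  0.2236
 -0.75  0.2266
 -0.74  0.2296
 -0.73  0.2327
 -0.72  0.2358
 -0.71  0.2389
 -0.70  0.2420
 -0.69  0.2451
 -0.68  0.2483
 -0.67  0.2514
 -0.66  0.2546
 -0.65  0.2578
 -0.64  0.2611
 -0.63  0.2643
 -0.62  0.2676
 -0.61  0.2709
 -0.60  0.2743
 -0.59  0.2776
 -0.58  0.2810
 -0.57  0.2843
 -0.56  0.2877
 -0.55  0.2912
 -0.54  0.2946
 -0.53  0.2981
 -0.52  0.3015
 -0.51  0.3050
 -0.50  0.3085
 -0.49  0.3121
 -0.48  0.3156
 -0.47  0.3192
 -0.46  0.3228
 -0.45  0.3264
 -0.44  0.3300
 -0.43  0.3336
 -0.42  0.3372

T = 2.5;  σ√T = 0.2688
d₁ = [ln(160/200) + (0.025 + ½·0.17²)·2.5] / (σ√T) = (-0.2231 + 0.0986) / 0.2688 = -0.4632 ≈ -0.46
d₂ = -0.4632 − 0.2688 = -0.7320 ≈ -0.73
e^(−rT) = e^(−0.025·2.5) = 0.9394
C = 160·N(-0.46) − 200·0.9394·N(-0.73) = 160·0.3228 − 200·0.9394·0.2327 = 51.6480 − 43.7197 = 7.9283

$7.93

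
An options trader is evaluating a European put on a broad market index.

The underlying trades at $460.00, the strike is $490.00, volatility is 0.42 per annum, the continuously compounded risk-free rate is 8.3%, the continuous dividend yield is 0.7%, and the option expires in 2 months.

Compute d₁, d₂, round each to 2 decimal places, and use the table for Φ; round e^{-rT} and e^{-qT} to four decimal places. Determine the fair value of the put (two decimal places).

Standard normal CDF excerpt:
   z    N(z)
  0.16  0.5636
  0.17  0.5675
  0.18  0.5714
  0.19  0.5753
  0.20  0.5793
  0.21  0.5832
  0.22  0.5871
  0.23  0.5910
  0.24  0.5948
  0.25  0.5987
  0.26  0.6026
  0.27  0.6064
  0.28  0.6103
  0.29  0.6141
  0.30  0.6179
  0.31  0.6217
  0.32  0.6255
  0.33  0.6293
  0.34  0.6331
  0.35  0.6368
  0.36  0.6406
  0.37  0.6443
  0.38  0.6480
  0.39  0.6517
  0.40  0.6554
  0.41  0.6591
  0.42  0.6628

T = 0.1667;  σ√T = 0.1715
ln(S/K) + (r − q + σ²/2)T = ln(460/490) + (0.083 − 0.007 + 0.42²/2)·0.1667 = -0.0632 + 0.0274 = -0.0358
d₁ = -0.0358 / 0.1715 = -0.2089 which rounds to -0.21
d₂ = d₁ − σ√T = -0.2089 − 0.1715 = -0.3803 which rounds to -0.38
exp(−qT) = exp(−0.007·0.1667) = 0.9988;  exp(−rT) = exp(−0.083·0.1667) = 0.9863
N(−d₂) = N(0.38) = 0.6480;  N(−d₁) = N(0.21) = 0.5832
P = 490·0.9863·0.6480 − 460·0.9988·0.5832 = 313.1700 − 267.9501 = 45.2199

$45.22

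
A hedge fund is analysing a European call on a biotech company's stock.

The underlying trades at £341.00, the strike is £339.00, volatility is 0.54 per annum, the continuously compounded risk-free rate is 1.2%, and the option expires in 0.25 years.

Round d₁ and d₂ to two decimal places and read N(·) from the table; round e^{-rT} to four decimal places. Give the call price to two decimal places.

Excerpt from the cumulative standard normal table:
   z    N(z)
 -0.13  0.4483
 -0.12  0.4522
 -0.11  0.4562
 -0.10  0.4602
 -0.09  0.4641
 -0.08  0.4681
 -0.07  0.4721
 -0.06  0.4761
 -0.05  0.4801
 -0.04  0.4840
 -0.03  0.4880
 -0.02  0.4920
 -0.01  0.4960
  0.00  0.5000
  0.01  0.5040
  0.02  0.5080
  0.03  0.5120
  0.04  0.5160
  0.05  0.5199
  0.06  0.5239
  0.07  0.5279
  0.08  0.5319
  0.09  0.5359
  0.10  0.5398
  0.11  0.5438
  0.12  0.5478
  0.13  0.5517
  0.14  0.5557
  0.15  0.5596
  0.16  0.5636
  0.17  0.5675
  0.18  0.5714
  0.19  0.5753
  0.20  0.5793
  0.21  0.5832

£37.98

σ√T = 0.54 × 0.5000 = 0.2700
ln(S/K) + (r + σ²/2)T = ln(341/339) + (0.012 + 0.54²/2)·0.25 = 0.0059 + 0.0395 = 0.0453
d₁ = 0.0453 / 0.2700 = 0.1679 → 0.17
d₂ = d₁ − σ√T = 0.1679 − 0.2700 = -0.1021 → -0.10
exp(−rT) = exp(−0.012·0.25) = 0.9970
N(d₁) = N(0.17) = 0.5675;  N(d₂) = N(-0.10) = 0.4602
C = 341·0.5675 − 339·0.9970·0.4602 = 193.5175 − 155.5398 = 37.9777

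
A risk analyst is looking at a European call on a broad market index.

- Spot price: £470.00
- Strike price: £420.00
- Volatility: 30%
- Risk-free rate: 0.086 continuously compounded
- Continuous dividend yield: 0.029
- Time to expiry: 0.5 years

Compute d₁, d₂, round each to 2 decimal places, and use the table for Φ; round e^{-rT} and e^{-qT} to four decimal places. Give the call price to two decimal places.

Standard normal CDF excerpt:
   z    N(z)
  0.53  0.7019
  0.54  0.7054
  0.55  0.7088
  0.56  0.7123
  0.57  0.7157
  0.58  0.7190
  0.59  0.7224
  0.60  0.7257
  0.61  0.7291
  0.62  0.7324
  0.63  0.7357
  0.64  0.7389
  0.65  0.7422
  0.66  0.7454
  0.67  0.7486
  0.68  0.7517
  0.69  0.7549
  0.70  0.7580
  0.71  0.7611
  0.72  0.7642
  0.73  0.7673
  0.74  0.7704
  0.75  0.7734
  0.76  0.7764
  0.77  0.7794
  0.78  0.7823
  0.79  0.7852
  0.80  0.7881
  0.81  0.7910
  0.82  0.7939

£74.47

σ√T = 0.3·√0.5 = 0.2121
d₁ = [ln(470/420) + (0.086 − 0.029 + ½·0.3²)·0.5] / (σ√T) = (0.1125 + 0.0510) / 0.2121 = 0.7706 ≈ 0.77
d₂ = 0.7706 − 0.2121 = 0.5585 ≈ 0.56
exp(−qT) = exp(−0.029·0.5) = 0.9856;  exp(−rT) = exp(−0.086·0.5) = 0.9579
N(d₁) = N(0.77) = 0.7794;  N(d₂) = N(0.56) = 0.7123
C = 470·0.9856·0.7794 − 420·0.9579·0.7123 = 361.0430 − 286.5711 = 74.4719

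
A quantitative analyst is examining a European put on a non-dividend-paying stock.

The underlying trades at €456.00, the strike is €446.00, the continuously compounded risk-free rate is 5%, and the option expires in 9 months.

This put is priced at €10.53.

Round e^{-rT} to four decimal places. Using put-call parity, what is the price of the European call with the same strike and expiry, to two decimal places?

exp(−rT) = exp(−0.05·0.75) = 0.9632
Put-call parity: C − P = S − K·e^(−rT) = 456 − 446·0.9632 = 456 − 429.5872 = 26.4128
C = P + (C − P) = 10.53 + (26.4128) = 36.9428

€36.94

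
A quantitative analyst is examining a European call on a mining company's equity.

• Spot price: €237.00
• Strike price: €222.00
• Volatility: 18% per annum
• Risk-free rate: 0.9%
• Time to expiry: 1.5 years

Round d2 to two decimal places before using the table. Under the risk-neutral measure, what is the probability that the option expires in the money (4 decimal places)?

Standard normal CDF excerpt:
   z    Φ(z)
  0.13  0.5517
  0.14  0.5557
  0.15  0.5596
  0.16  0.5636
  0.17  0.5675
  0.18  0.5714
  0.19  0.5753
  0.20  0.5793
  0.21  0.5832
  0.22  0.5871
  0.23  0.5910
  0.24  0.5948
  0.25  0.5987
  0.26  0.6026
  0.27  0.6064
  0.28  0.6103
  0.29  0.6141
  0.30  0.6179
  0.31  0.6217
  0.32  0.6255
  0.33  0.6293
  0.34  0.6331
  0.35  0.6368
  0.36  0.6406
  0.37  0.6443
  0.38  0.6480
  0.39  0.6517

0.5987

σ√T = 0.18 × 1.2247 = 0.2205
d₁ = [ln(237/222) + (0.009 + 0.18²/2)·1.5] / 0.2205 = [0.0654 + 0.0378] / 0.2205 = 0.4680 → 0.47
d₂ = d₁ − σ√T = 0.4680 − 0.2205 = 0.2476 → 0.25
Risk-neutral Pr[S_T > K] = N(d₂) = N(0.25) = 0.5987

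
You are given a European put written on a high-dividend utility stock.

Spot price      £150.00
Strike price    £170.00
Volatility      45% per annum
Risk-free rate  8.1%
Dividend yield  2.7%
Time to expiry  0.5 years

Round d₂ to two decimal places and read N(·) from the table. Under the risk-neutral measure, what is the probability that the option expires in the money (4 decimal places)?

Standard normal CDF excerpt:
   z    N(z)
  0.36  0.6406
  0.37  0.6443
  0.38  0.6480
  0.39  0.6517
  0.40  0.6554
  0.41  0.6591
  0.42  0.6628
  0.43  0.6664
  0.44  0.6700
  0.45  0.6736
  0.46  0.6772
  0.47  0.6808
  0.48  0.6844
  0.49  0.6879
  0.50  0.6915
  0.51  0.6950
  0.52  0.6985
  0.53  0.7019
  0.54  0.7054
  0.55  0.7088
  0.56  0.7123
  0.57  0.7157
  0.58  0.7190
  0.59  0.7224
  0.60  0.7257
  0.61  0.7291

0.6808

σ√T = 0.45·√0.5 = 0.3182
d₁ = [ln(150/170) + (0.081 − 0.027 + 0.45²/2)·0.5] / 0.3182 = [-0.1252 + 0.0776] / 0.3182 = -0.1494 ⇒ -0.15
d₂ = d₁ − σ√T = -0.1494 − 0.3182 = -0.4676 ⇒ -0.47
Risk-neutral Pr[S_T < K] = N(−d₂) = N(0.47) = 0.6808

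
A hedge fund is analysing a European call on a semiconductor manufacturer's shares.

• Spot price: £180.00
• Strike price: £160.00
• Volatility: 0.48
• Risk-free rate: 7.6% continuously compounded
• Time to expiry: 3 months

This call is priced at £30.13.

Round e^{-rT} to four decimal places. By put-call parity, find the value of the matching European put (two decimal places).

£7.12

exp(−rT) = exp(−0.076·0.25) = 0.9812
Put-call parity: C − P = S − K·e^(−rT) = 180 − 160·0.9812 = 180 − 156.9920 = 23.0080
P = C − (C − P) = 30.13 − (23.0080) = 7.1220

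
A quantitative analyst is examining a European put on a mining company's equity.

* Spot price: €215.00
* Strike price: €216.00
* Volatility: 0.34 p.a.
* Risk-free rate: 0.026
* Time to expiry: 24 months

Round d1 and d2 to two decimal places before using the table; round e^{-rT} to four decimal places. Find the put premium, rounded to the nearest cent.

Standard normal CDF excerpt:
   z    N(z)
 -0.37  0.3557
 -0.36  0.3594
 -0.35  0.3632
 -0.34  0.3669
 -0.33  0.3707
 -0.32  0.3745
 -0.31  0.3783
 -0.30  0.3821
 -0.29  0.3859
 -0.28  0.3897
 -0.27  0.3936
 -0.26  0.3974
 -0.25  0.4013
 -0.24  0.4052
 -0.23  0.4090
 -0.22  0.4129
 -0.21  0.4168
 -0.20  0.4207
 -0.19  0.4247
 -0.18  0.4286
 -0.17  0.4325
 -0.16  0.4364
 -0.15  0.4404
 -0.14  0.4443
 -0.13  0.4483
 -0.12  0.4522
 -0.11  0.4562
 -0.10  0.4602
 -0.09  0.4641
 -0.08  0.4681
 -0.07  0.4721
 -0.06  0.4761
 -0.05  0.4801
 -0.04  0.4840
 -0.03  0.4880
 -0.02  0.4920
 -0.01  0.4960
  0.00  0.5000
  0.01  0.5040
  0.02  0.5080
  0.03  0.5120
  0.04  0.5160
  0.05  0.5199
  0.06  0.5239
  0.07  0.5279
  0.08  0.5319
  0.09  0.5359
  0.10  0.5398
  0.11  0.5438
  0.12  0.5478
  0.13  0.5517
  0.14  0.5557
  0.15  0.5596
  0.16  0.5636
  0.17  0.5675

T = 2;  σ√T = 0.4808
d₁ = [ln(215/216) + (0.026 + 0.34²/2)·2] / 0.4808 = [-0.0046 + 0.1676] / 0.4808 = 0.3389 which rounds to 0.34
d₂ = d₁ − σ√T = 0.3389 − 0.4808 = -0.1419 which rounds to -0.14
e^(−rT) = e^(−0.026·2) = 0.9493
P = 216·0.9493·N(0.14) − 215·N(-0.34) = 216·0.9493·0.5557 − 215·0.3669 = 113.9456 − 78.8835 = 35.0621

€35.06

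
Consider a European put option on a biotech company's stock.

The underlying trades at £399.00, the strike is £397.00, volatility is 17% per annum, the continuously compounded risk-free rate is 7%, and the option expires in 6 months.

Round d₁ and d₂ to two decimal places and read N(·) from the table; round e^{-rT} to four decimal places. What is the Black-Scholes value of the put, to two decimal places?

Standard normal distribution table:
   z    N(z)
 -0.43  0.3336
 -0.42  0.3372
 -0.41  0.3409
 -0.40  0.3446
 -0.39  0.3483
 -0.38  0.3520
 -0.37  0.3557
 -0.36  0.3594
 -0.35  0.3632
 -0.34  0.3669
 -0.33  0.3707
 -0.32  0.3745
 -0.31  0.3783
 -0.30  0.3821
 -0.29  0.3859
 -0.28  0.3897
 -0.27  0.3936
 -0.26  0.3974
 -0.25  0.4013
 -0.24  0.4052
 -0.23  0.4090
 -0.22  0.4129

σ√T = 0.17·√0.5 = 0.1202
d₁ = [ln(399/397) + (0.07 + ½·0.17²)·0.5] / (σ√T) = (0.0050 + 0.0422) / 0.1202 = 0.3931 ≈ 0.39
d₂ = 0.3931 − 0.1202 = 0.2729 ≈ 0.27
e^(−rT) = e^(−0.07·0.5) = 0.9656
N(−d₂) = N(-0.27) = 0.3936;  N(−d₁) = N(-0.39) = 0.3483
P = 397·0.9656·0.3936 − 399·0.3483 = 150.8839 − 138.9717 = 11.9122

£11.91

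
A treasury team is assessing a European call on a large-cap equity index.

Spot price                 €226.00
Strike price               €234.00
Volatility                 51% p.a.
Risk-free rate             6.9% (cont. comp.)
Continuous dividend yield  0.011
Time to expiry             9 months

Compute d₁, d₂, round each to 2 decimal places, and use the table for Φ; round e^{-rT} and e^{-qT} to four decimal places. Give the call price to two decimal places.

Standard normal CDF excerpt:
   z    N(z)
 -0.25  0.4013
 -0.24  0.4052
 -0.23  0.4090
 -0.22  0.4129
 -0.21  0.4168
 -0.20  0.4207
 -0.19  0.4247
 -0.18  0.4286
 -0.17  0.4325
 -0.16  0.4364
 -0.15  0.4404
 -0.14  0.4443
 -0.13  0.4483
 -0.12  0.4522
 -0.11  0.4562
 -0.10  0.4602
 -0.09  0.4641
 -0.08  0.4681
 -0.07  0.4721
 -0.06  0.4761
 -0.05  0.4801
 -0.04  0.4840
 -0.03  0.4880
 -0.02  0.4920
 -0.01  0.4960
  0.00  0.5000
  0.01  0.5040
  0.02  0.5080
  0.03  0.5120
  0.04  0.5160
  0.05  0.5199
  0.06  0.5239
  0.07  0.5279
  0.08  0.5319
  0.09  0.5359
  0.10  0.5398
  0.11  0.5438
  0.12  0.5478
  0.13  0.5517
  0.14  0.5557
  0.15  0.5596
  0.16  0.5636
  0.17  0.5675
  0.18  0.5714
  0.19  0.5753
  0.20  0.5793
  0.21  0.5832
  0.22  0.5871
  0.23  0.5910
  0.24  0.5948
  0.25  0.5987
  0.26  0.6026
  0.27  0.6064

σ√T = 0.51 × 0.8660 = 0.4417
ln(S/K) + (r − q + σ²/2)T = ln(226/234) + (0.069 − 0.011 + 0.51²/2)·0.75 = -0.0348 + 0.1410 = 0.1063
d₁ = 0.1063 / 0.4417 = 0.2406 ⇒ 0.24
d₂ = d₁ − σ√T = 0.2406 − 0.4417 = -0.2011 ⇒ -0.20
exp(−qT) = exp(−0.011·0.75) = 0.9918;  exp(−rT) = exp(−0.069·0.75) = 0.9496
N(d₁) = N(0.24) = 0.5948;  N(d₂) = N(-0.20) = 0.4207
C = 226·0.9918·0.5948 − 234·0.9496·0.4207 = 133.3225 − 93.4822 = 39.8403

€39.84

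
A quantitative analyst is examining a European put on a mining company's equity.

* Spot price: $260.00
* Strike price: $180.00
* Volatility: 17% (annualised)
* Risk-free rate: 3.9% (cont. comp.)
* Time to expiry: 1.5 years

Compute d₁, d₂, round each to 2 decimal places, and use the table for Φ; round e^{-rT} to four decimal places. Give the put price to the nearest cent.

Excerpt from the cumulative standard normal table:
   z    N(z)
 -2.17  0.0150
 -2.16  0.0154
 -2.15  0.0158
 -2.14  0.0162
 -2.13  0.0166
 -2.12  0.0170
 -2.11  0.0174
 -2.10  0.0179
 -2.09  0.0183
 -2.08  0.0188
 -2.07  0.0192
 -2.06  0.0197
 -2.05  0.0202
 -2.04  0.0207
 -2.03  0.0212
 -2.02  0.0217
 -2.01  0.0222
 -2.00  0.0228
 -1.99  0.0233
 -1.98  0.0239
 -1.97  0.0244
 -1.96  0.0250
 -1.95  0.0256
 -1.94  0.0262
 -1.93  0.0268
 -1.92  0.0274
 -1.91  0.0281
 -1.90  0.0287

$0.34

σ√T = 0.17·√1.5 = 0.2082
d₁ = [ln(260/180) + (0.039 + 0.17²/2)·1.5] / 0.2082 = [0.3677 + 0.0802] / 0.2082 = 2.1512 → 2.15
d₂ = d₁ − σ√T = 2.1512 − 0.2082 = 1.9430 → 1.94
e^(−rT) = e^(−0.039·1.5) = 0.9432
N(−d₂) = N(-1.94) = 0.0262;  N(−d₁) = N(-2.15) = 0.0158
P = 180·0.9432·0.0262 − 260·0.0158 = 4.4481 − 4.1080 = 0.3401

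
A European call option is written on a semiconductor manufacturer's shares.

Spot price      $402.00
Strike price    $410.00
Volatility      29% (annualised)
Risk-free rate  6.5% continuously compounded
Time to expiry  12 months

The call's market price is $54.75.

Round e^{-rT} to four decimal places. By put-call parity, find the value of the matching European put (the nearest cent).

$36.96

e^(−rT) = e^(−0.065·1) = 0.9371
Put-call parity: C − P = S − K·e^(−rT) = 402 − 410·0.9371 = 402 − 384.2110 = 17.7890
P = C − (C − P) = 54.75 − (17.7890) = 36.9610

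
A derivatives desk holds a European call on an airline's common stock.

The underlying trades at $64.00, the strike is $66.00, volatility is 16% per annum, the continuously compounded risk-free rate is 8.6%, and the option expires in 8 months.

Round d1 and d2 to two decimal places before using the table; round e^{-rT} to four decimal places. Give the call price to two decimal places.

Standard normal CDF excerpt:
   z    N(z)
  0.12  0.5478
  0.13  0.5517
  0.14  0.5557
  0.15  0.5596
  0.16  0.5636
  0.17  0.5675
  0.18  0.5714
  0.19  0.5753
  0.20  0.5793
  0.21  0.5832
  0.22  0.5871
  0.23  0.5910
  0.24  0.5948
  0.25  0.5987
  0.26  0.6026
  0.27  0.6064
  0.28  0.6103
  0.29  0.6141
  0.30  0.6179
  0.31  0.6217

$4.18

σ√T = 0.16·√0.6667 = 0.1306
ln(S/K) + (r + σ²/2)T = ln(64/66) + (0.086 + 0.16²/2)·0.6667 = -0.0308 + 0.0659 = 0.0351
d₁ = 0.0351 / 0.1306 = 0.2686 which rounds to 0.27
d₂ = d₁ − σ√T = 0.2686 − 0.1306 = 0.1380 which rounds to 0.14
e^(−rT) = e^(−0.086·0.6667) = 0.9443
N(d₁) = N(0.27) = 0.6064;  N(d₂) = N(0.14) = 0.5557
C = 64·0.6064 − 66·0.9443·0.5557 = 38.8096 − 34.6333 = 4.1763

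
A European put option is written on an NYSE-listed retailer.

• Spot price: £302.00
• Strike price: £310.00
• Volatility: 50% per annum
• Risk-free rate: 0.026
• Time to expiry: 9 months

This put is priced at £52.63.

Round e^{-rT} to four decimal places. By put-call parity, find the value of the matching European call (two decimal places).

exp(−rT) = exp(−0.026·0.75) = 0.9807
Put-call parity: C − P = S − K·e^(−rT) = 302 − 310·0.9807 = 302 − 304.0170 = -2.0170
C = P + (C − P) = 52.63 + (-2.0170) = 50.6130

£50.61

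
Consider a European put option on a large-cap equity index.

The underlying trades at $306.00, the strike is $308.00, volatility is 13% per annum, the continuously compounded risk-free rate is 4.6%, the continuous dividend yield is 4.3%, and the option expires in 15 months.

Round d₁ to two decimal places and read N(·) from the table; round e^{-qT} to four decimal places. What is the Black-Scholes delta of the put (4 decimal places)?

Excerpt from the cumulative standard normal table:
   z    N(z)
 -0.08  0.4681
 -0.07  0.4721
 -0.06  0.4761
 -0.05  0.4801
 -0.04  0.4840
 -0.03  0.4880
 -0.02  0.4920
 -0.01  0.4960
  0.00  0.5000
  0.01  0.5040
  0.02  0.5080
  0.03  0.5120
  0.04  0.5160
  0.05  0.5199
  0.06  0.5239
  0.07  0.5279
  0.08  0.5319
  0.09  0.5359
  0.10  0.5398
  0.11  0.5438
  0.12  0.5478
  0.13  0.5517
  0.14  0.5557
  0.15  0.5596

σ√T = 0.13 × 1.1180 = 0.1453
d₁ = [ln(306/308) + (0.046 − 0.043 + 0.13²/2)·1.25] / 0.1453 = [-0.0065 + 0.0143] / 0.1453 = 0.0537 which rounds to 0.05
N(d₁) = N(0.05) = 0.5199
Δ_put = exp(−qT)·(N(d₁) − 1) = 0.9477·(0.5199 − 1) = -0.4550

-0.4550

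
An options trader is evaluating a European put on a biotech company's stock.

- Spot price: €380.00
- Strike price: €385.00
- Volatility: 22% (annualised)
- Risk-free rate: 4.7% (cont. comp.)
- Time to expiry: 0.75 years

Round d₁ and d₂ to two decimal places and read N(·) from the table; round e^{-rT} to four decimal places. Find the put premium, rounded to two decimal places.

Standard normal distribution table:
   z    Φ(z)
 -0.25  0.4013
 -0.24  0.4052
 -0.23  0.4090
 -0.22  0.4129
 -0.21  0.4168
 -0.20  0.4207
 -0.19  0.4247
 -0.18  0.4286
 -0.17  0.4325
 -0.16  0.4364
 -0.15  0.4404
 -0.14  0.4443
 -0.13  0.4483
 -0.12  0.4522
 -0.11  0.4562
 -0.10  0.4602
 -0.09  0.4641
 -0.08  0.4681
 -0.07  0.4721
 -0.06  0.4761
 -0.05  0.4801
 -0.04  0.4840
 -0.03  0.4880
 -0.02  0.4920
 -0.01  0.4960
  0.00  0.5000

σ√T = 0.22 × 0.8660 = 0.1905
d₁ = [ln(380/385) + (0.047 + 0.22²/2)·0.75] / 0.1905 = [-0.0131 + 0.0534] / 0.1905 = 0.2117 ⇒ 0.21
d₂ = d₁ − σ√T = 0.2117 − 0.1905 = 0.0211 ⇒ 0.02
e^(−rT) = e^(−0.047·0.75) = 0.9654
P = 385·0.9654·N(-0.02) − 380·N(-0.21) = 385·0.9654·0.4920 − 380·0.4168 = 182.8661 − 158.3840 = 24.4821

€24.48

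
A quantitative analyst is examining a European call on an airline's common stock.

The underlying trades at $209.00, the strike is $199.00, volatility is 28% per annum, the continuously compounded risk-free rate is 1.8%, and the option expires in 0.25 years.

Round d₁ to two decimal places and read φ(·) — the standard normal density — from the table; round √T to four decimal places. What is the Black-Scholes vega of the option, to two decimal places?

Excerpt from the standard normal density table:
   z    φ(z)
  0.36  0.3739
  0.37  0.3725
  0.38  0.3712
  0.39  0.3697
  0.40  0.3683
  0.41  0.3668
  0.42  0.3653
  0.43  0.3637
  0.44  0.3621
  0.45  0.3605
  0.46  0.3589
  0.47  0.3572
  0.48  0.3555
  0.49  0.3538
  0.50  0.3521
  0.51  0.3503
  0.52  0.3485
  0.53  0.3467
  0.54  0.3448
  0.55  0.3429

37.67

T = 0.25;  σ√T = 0.1400
d₁ = [ln(209/199) + (0.018 + 0.28²/2)·0.25] / 0.1400 = [0.0490 + 0.0143] / 0.1400 = 0.4524 → 0.45
√T = √0.25 = 0.5000
φ(d₁) = φ(0.45) = 0.3605
vega = S·φ(d₁)·√T = 209·0.3605·0.5000 = 37.6722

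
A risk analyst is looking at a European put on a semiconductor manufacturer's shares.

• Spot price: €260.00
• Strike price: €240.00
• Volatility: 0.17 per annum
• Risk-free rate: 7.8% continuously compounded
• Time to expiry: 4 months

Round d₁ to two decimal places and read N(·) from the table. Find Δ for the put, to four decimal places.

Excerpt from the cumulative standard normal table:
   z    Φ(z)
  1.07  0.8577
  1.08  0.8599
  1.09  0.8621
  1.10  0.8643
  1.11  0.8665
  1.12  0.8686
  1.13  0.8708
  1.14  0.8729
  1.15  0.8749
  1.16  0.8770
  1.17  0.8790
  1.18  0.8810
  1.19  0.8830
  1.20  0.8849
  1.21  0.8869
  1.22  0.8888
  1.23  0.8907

σ√T = 0.17 × 0.5774 = 0.0981
d₁ = [ln(260/240) + (0.078 + 0.17²/2)·0.3333] / 0.0981 = [0.0800 + 0.0308] / 0.0981 = 1.1295 ≈ 1.13
N(d₁) = N(1.13) = 0.8708
Δ_put = N(d₁) − 1 = 0.8708 − 1 = -0.1292

-0.1292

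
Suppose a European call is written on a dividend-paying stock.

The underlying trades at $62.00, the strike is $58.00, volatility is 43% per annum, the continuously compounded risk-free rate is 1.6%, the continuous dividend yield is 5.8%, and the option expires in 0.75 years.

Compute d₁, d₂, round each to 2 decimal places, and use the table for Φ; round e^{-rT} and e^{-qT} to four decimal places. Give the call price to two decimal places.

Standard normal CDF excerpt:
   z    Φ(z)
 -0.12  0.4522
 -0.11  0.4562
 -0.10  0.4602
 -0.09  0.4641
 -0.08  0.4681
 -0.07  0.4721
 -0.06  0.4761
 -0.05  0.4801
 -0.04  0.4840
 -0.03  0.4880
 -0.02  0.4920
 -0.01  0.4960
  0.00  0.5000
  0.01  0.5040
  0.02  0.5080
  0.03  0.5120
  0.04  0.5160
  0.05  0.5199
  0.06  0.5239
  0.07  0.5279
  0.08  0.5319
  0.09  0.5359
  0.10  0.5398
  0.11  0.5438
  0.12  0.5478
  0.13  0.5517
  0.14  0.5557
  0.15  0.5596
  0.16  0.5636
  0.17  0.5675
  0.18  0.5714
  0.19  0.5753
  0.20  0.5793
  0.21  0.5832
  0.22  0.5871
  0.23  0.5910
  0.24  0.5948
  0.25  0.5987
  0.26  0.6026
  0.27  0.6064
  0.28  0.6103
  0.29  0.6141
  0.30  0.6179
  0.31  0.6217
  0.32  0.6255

$9.63

σ√T = 0.43 × 0.8660 = 0.3724
d₁ = [ln(62/58) + (0.016 − 0.058 + ½·0.43²)·0.75] / (σ√T) = (0.0667 + 0.0378) / 0.3724 = 0.2807 which rounds to 0.28
d₂ = 0.2807 − 0.3724 = -0.0917 which rounds to -0.09
exp(−qT) = exp(−0.058·0.75) = 0.9574;  exp(−rT) = exp(−0.016·0.75) = 0.9881
N(d₁) = N(0.28) = 0.6103;  N(d₂) = N(-0.09) = 0.4641
C = 62·0.9574·0.6103 − 58·0.9881·0.4641 = 36.2267 − 26.5975 = 9.6292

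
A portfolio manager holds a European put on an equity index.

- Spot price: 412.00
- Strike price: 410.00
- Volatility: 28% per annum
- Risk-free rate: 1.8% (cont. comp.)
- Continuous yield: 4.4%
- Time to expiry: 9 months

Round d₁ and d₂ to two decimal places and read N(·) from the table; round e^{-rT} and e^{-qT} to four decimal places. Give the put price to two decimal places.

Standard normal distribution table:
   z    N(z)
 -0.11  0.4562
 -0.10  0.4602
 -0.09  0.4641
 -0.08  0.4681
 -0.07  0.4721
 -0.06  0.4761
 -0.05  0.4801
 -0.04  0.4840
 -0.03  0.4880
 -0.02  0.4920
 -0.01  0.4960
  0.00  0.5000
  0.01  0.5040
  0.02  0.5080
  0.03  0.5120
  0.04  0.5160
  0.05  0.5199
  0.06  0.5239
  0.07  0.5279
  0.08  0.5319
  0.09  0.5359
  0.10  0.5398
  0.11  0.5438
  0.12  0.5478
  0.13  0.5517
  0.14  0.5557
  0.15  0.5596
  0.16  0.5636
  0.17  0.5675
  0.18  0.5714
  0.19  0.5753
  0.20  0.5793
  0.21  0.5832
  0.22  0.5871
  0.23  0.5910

41.36

T = 0.75;  σ√T = 0.2425
d₁ = [ln(412/410) + (0.018 − 0.044 + ½·0.28²)·0.75] / (σ√T) = (0.0049 + 0.0099) / 0.2425 = 0.0609 ⇒ 0.06
d₂ = 0.0609 − 0.2425 = -0.1816 ⇒ -0.18
exp(−qT) = exp(−0.044·0.75) = 0.9675;  exp(−rT) = exp(−0.018·0.75) = 0.9866
P = 410·0.9866·N(0.18) − 412·0.9675·N(-0.06) = 410·0.9866·0.5714 − 412·0.9675·0.4761 = 231.1347 − 189.7782 = 41.3565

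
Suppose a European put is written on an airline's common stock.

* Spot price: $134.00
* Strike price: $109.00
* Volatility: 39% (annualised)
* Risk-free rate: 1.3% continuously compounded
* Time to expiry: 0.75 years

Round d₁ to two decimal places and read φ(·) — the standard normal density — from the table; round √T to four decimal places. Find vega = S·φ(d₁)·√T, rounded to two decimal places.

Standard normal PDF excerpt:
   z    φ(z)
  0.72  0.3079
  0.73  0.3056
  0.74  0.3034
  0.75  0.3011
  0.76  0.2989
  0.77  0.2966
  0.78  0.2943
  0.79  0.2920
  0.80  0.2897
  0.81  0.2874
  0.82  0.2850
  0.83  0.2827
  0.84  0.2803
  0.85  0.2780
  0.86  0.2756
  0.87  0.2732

33.35

T = 0.75;  σ√T = 0.3377
d₁ = [ln(134/109) + (0.013 + 0.39²/2)·0.75] / 0.3377 = [0.2065 + 0.0668] / 0.3377 = 0.8091 which rounds to 0.81
√T = √0.75 = 0.8660
φ(d₁) = φ(0.81) = 0.2874
vega = S·φ(d₁)·√T = 134·0.2874·0.8660 = 33.3510
(Call and put vega coincide under Black-Scholes.)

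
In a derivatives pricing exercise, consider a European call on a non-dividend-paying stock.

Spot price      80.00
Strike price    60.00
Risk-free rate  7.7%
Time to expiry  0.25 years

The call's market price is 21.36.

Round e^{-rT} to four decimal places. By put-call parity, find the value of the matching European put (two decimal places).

e^(−rT) = e^(−0.077·0.25) = 0.9809
Put-call parity: C − P = S − K·e^(−rT) = 80 − 60·0.9809 = 80 − 58.8540 = 21.1460
P = C − (C − P) = 21.36 − (21.1460) = 0.2140

0.21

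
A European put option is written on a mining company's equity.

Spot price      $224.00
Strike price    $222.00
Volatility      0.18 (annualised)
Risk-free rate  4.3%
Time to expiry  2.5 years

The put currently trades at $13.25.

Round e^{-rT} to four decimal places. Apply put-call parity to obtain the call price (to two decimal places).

$37.87

exp(−rT) = exp(−0.043·2.5) = 0.8981
Put-call parity: C − P = S − K·e^(−rT) = 224 − 222·0.8981 = 224 − 199.3782 = 24.6218
C = P + (C − P) = 13.25 + (24.6218) = 37.8718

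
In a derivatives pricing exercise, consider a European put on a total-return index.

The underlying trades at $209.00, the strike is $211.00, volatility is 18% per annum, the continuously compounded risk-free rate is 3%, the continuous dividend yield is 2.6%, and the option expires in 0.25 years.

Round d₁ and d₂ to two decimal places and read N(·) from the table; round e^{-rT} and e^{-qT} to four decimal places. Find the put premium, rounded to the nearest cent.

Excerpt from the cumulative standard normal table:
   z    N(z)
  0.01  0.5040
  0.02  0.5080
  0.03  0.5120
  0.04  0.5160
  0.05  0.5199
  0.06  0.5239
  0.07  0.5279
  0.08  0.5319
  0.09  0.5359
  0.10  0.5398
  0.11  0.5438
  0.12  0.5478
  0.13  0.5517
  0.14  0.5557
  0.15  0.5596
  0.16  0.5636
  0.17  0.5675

$8.42

T = 0.25;  σ√T = 0.0900
d₁ = [ln(209/211) + (0.03 − 0.026 + ½·0.18²)·0.25] / (σ√T) = (-0.0095 + 0.0050) / 0.0900 = -0.0497 ⇒ -0.05
d₂ = -0.0497 − 0.0900 = -0.1397 ⇒ -0.14
e^(−qT) = e^(−0.026·0.25) = 0.9935;  e^(−rT) = e^(−0.03·0.25) = 0.9925
P = 211·0.9925·N(0.14) − 209·0.9935·N(0.05) = 211·0.9925·0.5557 − 209·0.9935·0.5199 = 116.3733 − 107.9528 = 8.4205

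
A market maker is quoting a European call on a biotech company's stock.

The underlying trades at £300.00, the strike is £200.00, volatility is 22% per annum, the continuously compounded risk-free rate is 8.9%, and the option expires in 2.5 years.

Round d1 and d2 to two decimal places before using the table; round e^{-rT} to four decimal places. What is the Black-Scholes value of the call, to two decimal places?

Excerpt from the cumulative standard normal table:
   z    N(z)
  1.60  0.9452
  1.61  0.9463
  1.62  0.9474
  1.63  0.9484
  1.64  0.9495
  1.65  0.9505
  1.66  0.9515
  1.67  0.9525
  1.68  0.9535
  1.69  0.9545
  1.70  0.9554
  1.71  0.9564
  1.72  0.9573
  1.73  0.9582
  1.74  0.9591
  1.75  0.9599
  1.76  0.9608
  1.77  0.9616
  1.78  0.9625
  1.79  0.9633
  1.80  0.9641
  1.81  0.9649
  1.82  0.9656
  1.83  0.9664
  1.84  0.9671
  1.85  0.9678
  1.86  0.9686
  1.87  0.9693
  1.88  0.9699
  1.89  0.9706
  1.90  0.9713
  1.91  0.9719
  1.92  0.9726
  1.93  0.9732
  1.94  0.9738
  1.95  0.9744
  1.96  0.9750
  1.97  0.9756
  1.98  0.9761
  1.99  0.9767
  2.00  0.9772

£140.99

σ√T = 0.22 × 1.5811 = 0.3479
d₁ = [ln(300/200) + (0.089 + 0.22²/2)·2.5] / 0.3479 = [0.4055 + 0.2830] / 0.3479 = 1.9792 → 1.98
d₂ = d₁ − σ√T = 1.9792 − 0.3479 = 1.6313 → 1.63
e^(−rT) = e^(−0.089·2.5) = 0.8005
N(d₁) = N(1.98) = 0.9761;  N(d₂) = N(1.63) = 0.9484
C = 300·0.9761 − 200·0.8005·0.9484 = 292.8300 − 151.8388 = 140.9912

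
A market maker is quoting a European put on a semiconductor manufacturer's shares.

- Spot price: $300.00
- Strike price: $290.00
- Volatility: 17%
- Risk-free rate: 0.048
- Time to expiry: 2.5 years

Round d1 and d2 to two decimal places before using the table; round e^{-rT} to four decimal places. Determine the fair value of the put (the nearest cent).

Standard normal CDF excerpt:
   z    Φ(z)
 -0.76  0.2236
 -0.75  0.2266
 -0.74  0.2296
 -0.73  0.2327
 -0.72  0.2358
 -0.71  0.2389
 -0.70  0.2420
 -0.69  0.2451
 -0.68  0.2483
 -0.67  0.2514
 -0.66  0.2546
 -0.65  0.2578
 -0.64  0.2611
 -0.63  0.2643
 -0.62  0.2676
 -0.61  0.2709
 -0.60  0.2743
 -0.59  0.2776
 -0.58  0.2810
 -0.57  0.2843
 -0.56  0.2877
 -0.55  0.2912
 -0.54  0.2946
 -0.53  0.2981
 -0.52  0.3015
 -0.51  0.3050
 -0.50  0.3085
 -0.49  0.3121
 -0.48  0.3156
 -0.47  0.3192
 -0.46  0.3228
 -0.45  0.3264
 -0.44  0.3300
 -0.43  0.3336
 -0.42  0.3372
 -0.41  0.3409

$13.21

σ√T = 0.17·√2.5 = 0.2688
d₁ = [ln(300/290) + (0.048 + ½·0.17²)·2.5] / (σ√T) = (0.0339 + 0.1561) / 0.2688 = 0.7070 → 0.71
d₂ = 0.7070 − 0.2688 = 0.4382 → 0.44
e^(−rT) = e^(−0.048·2.5) = 0.8869
N(−d₂) = N(-0.44) = 0.3300;  N(−d₁) = N(-0.71) = 0.2389
P = 290·0.8869·0.3300 − 300·0.2389 = 84.8763 − 71.6700 = 13.2063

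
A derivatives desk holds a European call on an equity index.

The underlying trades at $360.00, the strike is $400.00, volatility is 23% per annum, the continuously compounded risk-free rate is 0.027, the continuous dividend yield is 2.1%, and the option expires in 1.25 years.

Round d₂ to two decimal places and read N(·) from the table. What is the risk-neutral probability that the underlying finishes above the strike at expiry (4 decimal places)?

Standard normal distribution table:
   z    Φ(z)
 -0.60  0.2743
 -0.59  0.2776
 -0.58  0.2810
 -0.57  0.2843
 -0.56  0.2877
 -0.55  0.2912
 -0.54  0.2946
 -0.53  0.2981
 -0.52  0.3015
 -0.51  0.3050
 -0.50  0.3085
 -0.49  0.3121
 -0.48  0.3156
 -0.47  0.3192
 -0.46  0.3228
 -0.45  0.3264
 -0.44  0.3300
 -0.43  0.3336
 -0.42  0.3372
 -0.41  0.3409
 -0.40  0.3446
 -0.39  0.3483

0.3050

σ√T = 0.23 × 1.1180 = 0.2571
d₁ = [ln(360/400) + (0.027 − 0.021 + 0.23²/2)·1.25] / 0.2571 = [-0.1054 + 0.0406] / 0.2571 = -0.2520 ⇒ -0.25
d₂ = d₁ − σ√T = -0.2520 − 0.2571 = -0.5091 ⇒ -0.51
Pr(exercise) under Q = N(d₂) = 0.3050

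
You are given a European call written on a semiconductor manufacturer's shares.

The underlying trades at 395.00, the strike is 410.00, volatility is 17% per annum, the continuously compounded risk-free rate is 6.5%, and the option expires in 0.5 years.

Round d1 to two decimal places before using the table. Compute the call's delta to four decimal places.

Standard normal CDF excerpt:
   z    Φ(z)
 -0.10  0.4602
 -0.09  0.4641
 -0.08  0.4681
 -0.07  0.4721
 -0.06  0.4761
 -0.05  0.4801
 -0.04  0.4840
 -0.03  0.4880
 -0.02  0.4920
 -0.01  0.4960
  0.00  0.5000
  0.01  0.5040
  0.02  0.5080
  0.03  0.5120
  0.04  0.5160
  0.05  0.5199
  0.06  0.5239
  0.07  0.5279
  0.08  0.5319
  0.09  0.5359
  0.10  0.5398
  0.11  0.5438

T = 0.5;  σ√T = 0.1202
d₁ = [ln(395/410) + (0.065 + 0.17²/2)·0.5] / 0.1202 = [-0.0373 + 0.0397] / 0.1202 = 0.0204 ≈ 0.02
N(d₁) = N(0.02) = 0.5080
Δ_call = N(d₁) = 0.5080

0.5080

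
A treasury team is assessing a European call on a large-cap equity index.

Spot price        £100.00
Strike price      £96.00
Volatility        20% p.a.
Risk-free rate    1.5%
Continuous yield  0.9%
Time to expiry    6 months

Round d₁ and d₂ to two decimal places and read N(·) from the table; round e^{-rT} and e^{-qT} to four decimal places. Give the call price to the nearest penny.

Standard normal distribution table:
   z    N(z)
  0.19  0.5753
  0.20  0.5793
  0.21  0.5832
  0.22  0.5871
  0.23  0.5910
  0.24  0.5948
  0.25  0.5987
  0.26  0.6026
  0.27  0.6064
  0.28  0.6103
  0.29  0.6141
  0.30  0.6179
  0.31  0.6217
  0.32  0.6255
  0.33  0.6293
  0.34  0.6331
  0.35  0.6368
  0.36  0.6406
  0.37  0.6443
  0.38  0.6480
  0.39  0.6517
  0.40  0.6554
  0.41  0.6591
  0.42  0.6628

σ√T = 0.2·√0.5 = 0.1414
d₁ = [ln(100/96) + (0.015 − 0.009 + 0.2²/2)·0.5] / 0.1414 = [0.0408 + 0.0130] / 0.1414 = 0.3806 ≈ 0.38
d₂ = d₁ − σ√T = 0.3806 − 0.1414 = 0.2392 ≈ 0.24
e^(−qT) = e^(−0.009·0.5) = 0.9955;  e^(−rT) = e^(−0.015·0.5) = 0.9925
N(d₁) = N(0.38) = 0.6480;  N(d₂) = N(0.24) = 0.5948
C = 100·0.9955·0.6480 − 96·0.9925·0.5948 = 64.5084 − 56.6725 = 7.8359

£7.84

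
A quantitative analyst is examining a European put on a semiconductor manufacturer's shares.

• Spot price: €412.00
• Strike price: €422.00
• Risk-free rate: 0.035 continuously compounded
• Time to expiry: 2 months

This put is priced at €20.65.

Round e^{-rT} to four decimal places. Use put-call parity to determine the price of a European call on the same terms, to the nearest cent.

e^(−rT) = e^(−0.035·0.1667) = 0.9942
Put-call parity: C − P = S − K·e^(−rT) = 412 − 422·0.9942 = 412 − 419.5524 = -7.5524
C = P + (C − P) = 20.65 + (-7.5524) = 13.0976

€13.10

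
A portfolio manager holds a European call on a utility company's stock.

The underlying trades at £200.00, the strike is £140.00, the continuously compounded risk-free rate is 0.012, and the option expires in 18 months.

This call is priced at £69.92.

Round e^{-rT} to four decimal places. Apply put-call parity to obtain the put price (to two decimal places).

£7.43

e^(−rT) = e^(−0.012·1.5) = 0.9822
Put-call parity: C − P = S − K·e^(−rT) = 200 − 140·0.9822 = 200 − 137.5080 = 62.4920
P = C − (C − P) = 69.92 − (62.4920) = 7.4280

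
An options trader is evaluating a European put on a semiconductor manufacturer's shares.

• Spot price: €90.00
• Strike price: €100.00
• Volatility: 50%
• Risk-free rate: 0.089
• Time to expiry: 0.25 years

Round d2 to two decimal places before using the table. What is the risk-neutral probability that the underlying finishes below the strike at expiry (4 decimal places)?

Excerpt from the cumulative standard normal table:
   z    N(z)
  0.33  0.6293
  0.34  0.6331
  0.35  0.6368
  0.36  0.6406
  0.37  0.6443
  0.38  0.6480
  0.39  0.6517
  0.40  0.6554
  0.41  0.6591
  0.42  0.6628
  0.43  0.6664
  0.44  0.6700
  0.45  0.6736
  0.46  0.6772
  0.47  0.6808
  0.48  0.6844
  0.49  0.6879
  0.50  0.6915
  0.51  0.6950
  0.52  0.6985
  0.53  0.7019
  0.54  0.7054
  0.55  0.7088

T = 0.25;  σ√T = 0.2500
d₁ = [ln(90/100) + (0.089 + 0.5²/2)·0.25] / 0.2500 = [-0.1054 + 0.0535] / 0.2500 = -0.2074 → -0.21
d₂ = d₁ − σ√T = -0.2074 − 0.2500 = -0.4574 → -0.46
Risk-neutral Pr[S_T < K] = N(−d₂) = N(0.46) = 0.6772

0.6772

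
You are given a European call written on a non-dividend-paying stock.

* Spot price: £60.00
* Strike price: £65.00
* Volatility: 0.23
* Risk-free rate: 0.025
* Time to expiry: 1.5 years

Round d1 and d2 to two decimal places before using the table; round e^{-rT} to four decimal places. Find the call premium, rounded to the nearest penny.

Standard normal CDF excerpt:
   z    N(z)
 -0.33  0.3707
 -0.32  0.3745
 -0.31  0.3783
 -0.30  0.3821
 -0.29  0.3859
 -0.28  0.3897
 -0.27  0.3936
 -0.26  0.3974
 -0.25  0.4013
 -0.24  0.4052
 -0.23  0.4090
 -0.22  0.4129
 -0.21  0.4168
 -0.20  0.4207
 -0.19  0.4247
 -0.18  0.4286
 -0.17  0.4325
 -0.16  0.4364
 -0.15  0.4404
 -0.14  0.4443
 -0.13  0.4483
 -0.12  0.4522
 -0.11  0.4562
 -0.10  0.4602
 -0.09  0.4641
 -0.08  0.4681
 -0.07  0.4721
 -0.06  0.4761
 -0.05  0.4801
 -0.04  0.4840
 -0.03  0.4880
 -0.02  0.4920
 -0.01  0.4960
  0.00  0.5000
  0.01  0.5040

T = 1.5;  σ√T = 0.2817
d₁ = [ln(60/65) + (0.025 + 0.23²/2)·1.5] / 0.2817 = [-0.0800 + 0.0772] / 0.2817 = -0.0102 ⇒ -0.01
d₂ = d₁ − σ√T = -0.0102 − 0.2817 = -0.2919 ⇒ -0.29
e^(−rT) = e^(−0.025·1.5) = 0.9632
C = 60·N(-0.01) − 65·0.9632·N(-0.29) = 60·0.4960 − 65·0.9632·0.3859 = 29.7600 − 24.1604 = 5.5996

£5.60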